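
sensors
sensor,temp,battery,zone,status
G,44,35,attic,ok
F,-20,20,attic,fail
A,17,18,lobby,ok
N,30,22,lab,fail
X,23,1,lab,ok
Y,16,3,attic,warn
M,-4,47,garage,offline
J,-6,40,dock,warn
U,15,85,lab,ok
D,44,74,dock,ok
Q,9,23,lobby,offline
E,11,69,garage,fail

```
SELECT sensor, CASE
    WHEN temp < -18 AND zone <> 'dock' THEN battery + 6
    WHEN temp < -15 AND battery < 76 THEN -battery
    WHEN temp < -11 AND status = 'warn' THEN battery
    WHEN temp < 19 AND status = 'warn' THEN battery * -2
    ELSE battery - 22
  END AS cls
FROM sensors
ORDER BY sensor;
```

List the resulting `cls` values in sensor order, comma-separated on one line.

sensor=A: ELSE → -4
sensor=D: ELSE → 52
sensor=E: ELSE → 47
sensor=F: temp < -18 AND zone <> 'dock' → 26
sensor=G: ELSE → 13
sensor=J: temp < 19 AND status = 'warn' → -80
sensor=M: ELSE → 25
sensor=N: ELSE → 0
sensor=Q: ELSE → 1
sensor=U: ELSE → 63
sensor=X: ELSE → -21
sensor=Y: temp < 19 AND status = 'warn' → -6

-4, 52, 47, 26, 13, -80, 25, 0, 1, 63, -21, -6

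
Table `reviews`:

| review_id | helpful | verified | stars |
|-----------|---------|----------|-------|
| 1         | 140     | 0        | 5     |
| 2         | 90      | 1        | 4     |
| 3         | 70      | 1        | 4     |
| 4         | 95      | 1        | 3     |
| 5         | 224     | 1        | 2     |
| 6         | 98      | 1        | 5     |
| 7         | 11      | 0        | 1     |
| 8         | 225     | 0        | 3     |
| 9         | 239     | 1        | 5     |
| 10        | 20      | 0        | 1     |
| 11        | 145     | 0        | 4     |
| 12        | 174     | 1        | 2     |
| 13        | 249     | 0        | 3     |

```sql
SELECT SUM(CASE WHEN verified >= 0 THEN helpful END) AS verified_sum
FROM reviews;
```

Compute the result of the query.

review_id=1: ✓ → 140
review_id=2: ✓ → 90
review_id=3: ✓ → 70
review_id=4: ✓ → 95
review_id=5: ✓ → 224
review_id=6: ✓ → 98
review_id=7: ✓ → 11
review_id=8: ✓ → 225
review_id=9: ✓ → 239
review_id=10: ✓ → 20
review_id=11: ✓ → 145
review_id=12: ✓ → 174
review_id=13: ✓ → 249
verified_sum = 140 + 90 + 70 + 95 + 224 + 98 + 11 + 225 + 239 + 20 + 145 + 174 + 249 = 1780

1780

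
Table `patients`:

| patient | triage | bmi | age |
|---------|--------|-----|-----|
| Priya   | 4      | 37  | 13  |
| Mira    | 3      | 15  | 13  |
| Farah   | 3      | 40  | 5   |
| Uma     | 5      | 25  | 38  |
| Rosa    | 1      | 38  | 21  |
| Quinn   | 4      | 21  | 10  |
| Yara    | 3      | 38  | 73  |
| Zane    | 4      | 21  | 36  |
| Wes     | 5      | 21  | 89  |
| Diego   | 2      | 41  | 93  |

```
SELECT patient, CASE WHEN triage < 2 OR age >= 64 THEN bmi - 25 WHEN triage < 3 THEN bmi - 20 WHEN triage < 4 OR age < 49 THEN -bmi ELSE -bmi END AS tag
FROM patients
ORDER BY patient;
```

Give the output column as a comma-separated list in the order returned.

16, -40, -15, -37, -21, 13, -25, -4, 13, -21

patient=Diego: triage < 2 OR age >= 64 → 16
patient=Farah: triage < 4 OR age < 49 → -40
patient=Mira: triage < 4 OR age < 49 → -15
patient=Priya: triage < 4 OR age < 49 → -37
patient=Quinn: triage < 4 OR age < 49 → -21
patient=Rosa: triage < 2 OR age >= 64 → 13
patient=Uma: triage < 4 OR age < 49 → -25
patient=Wes: triage < 2 OR age >= 64 → -4
patient=Yara: triage < 2 OR age >= 64 → 13
patient=Zane: triage < 4 OR age < 49 → -21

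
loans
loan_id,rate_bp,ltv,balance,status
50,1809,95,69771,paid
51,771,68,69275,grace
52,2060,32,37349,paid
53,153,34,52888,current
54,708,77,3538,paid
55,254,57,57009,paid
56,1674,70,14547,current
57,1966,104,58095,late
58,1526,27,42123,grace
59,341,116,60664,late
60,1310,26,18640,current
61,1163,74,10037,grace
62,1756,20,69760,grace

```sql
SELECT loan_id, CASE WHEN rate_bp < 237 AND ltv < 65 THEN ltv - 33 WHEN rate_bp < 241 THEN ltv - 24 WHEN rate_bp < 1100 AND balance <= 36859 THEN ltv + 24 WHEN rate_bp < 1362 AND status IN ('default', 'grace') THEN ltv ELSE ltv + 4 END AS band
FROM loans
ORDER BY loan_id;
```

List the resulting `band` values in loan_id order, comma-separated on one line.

99, 68, 36, 1, 101, 61, 74, 108, 31, 120, 30, 74, 24

loan_id=50: ELSE → 99
loan_id=51: rate_bp < 1362 AND status IN ('default', 'grace') → 68
loan_id=52: ELSE → 36
loan_id=53: rate_bp < 237 AND ltv < 65 → 1
loan_id=54: rate_bp < 1100 AND balance <= 36859 → 101
loan_id=55: ELSE → 61
loan_id=56: ELSE → 74
loan_id=57: ELSE → 108
loan_id=58: ELSE → 31
loan_id=59: ELSE → 120
loan_id=60: ELSE → 30
loan_id=61: rate_bp < 1362 AND status IN ('default', 'grace') → 74
loan_id=62: ELSE → 24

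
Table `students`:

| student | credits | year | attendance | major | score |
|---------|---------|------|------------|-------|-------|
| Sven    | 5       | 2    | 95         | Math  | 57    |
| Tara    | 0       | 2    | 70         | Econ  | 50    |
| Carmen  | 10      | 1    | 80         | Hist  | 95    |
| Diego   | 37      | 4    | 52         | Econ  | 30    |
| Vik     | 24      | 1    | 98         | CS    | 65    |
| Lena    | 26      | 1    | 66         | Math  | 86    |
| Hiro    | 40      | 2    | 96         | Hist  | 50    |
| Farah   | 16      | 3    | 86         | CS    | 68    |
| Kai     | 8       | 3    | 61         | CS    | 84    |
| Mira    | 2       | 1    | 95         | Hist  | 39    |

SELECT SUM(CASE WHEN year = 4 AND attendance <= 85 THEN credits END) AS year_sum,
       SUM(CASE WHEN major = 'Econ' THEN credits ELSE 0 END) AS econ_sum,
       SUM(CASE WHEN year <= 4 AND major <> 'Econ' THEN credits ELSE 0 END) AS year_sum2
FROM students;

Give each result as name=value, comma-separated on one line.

[year_sum: year = 4 AND attendance <= 85]
student=Sven: ✗
student=Tara: ✗
student=Carmen: ✗
student=Diego: ✓ → 37
student=Vik: ✗
student=Lena: ✗
student=Hiro: ✗
student=Farah: ✗
student=Kai: ✗
student=Mira: ✗
year_sum = 37
—
[econ_sum: major = 'Econ']
student=Sven: ✗
student=Tara: ✓ → 0
student=Carmen: ✗
student=Diego: ✓ → 37
student=Vik: ✗
student=Lena: ✗
student=Hiro: ✗
student=Farah: ✗
student=Kai: ✗
student=Mira: ✗
econ_sum = 37
—
[year_sum2: year <= 4 AND major <> 'Econ']
student=Sven: ✓ → 5
student=Tara: ✗
student=Carmen: ✓ → 10
student=Diego: ✗
student=Vik: ✓ → 24
student=Lena: ✓ → 26
student=Hiro: ✓ → 40
student=Farah: ✓ → 16
student=Kai: ✓ → 8
student=Mira: ✓ → 2
year_sum2 = 5 + 10 + 24 + 26 + 40 + 16 + 8 + 2 = 131

year_sum=37, econ_sum=37, year_sum2=131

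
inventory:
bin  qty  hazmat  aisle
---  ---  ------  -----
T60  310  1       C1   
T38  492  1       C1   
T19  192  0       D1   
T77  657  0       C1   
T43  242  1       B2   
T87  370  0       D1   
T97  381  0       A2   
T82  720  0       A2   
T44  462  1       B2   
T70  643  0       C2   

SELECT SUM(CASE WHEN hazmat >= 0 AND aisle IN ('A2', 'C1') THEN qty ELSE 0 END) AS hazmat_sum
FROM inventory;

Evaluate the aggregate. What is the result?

bin=T60: ✓ → 310
bin=T38: ✓ → 492
bin=T19: ✗
bin=T77: ✓ → 657
bin=T43: ✗
bin=T87: ✗
bin=T97: ✓ → 381
bin=T82: ✓ → 720
bin=T44: ✗
bin=T70: ✗
hazmat_sum = 310 + 492 + 657 + 381 + 720 = 2560

2560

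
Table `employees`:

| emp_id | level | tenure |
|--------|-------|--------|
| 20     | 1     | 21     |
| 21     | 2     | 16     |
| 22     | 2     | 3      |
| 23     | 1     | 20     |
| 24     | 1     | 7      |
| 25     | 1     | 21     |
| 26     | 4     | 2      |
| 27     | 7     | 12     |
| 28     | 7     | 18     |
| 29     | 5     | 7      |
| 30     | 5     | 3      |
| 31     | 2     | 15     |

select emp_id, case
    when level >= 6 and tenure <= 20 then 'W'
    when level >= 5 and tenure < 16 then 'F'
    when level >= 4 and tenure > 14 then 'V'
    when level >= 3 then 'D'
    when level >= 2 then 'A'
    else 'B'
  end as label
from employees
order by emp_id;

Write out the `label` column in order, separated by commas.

B, A, A, B, B, B, D, W, W, F, F, A

emp_id=20: ELSE → B
emp_id=21: level >= 2 → A
emp_id=22: level >= 2 → A
emp_id=23: ELSE → B
emp_id=24: ELSE → B
emp_id=25: ELSE → B
emp_id=26: level >= 3 → D
emp_id=27: level >= 6 and tenure <= 20 → W
emp_id=28: level >= 6 and tenure <= 20 → W
emp_id=29: level >= 5 and tenure < 16 → F
emp_id=30: level >= 5 and tenure < 16 → F
emp_id=31: level >= 2 → A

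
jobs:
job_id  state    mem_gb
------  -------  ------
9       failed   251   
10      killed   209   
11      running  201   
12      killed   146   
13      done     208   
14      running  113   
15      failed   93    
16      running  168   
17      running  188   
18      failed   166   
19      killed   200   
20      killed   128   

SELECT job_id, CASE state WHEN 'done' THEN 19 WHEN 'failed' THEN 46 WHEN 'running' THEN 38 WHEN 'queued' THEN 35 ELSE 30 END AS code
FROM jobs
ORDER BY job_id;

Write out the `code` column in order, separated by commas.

46, 30, 38, 30, 19, 38, 46, 38, 38, 46, 30, 30

job_id=9: state='failed' → 46
job_id=10: ELSE → 30
job_id=11: state='running' → 38
job_id=12: ELSE → 30
job_id=13: state='done' → 19
job_id=14: state='running' → 38
job_id=15: state='failed' → 46
job_id=16: state='running' → 38
job_id=17: state='running' → 38
job_id=18: state='failed' → 46
job_id=19: ELSE → 30
job_id=20: ELSE → 30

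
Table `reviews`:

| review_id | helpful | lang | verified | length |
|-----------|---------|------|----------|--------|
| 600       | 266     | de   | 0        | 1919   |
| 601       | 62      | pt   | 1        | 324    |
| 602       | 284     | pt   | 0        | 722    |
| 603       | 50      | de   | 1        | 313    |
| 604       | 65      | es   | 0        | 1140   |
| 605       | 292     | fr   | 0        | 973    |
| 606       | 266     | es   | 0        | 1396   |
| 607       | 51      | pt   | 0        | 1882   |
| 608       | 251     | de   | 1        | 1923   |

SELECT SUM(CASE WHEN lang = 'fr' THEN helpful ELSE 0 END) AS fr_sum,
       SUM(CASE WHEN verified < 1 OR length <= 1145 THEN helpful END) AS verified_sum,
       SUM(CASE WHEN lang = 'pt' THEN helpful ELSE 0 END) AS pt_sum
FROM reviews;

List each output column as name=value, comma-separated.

[fr_sum: lang = 'fr']
review_id=600: ✗
review_id=601: ✗
review_id=602: ✗
review_id=603: ✗
review_id=604: ✗
review_id=605: ✓ → 292
review_id=606: ✗
review_id=607: ✗
review_id=608: ✗
fr_sum = 292
—
[verified_sum: verified < 1 OR length <= 1145]
review_id=600: ✓ → 266
review_id=601: ✓ → 62
review_id=602: ✓ → 284
review_id=603: ✓ → 50
review_id=604: ✓ → 65
review_id=605: ✓ → 292
review_id=606: ✓ → 266
review_id=607: ✓ → 51
review_id=608: ✗
verified_sum = 266 + 62 + 284 + 50 + 65 + 292 + 266 + 51 = 1336
—
[pt_sum: lang = 'pt']
review_id=600: ✗
review_id=601: ✓ → 62
review_id=602: ✓ → 284
review_id=603: ✗
review_id=604: ✗
review_id=605: ✗
review_id=606: ✗
review_id=607: ✓ → 51
review_id=608: ✗
pt_sum = 62 + 284 + 51 = 397

fr_sum=292, verified_sum=1336, pt_sum=397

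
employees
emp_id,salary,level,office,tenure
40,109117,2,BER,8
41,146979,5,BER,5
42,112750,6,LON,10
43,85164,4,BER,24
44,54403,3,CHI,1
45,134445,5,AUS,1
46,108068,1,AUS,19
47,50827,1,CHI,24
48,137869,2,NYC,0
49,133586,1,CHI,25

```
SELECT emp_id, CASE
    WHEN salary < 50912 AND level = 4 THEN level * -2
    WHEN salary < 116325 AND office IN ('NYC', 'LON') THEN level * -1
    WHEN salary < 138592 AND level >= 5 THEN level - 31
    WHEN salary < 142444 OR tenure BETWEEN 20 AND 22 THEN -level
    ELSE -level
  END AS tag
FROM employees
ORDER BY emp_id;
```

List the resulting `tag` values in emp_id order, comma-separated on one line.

emp_id=40: salary < 142444 OR tenure BETWEEN 20 AND 22 → -2
emp_id=41: ELSE → -5
emp_id=42: salary < 116325 AND office IN ('NYC', 'LON') → -6
emp_id=43: salary < 142444 OR tenure BETWEEN 20 AND 22 → -4
emp_id=44: salary < 142444 OR tenure BETWEEN 20 AND 22 → -3
emp_id=45: salary < 138592 AND level >= 5 → -26
emp_id=46: salary < 142444 OR tenure BETWEEN 20 AND 22 → -1
emp_id=47: salary < 142444 OR tenure BETWEEN 20 AND 22 → -1
emp_id=48: salary < 142444 OR tenure BETWEEN 20 AND 22 → -2
emp_id=49: salary < 142444 OR tenure BETWEEN 20 AND 22 → -1

-2, -5, -6, -4, -3, -26, -1, -1, -2, -1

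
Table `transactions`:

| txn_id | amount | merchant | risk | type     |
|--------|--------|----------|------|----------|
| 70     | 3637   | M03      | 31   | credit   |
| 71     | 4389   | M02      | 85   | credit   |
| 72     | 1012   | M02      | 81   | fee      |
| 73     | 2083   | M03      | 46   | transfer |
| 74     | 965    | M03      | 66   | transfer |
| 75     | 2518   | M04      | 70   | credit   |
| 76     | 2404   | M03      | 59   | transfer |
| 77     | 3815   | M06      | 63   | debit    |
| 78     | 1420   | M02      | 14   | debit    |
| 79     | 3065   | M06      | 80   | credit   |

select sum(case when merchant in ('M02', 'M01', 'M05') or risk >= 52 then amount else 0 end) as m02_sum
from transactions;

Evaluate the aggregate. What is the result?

19588

txn_id=70: ✗
txn_id=71: ✓ → 4389
txn_id=72: ✓ → 1012
txn_id=73: ✗
txn_id=74: ✓ → 965
txn_id=75: ✓ → 2518
txn_id=76: ✓ → 2404
txn_id=77: ✓ → 3815
txn_id=78: ✓ → 1420
txn_id=79: ✓ → 3065
m02_sum = 4389 + 1012 + 965 + 2518 + 2404 + 3815 + 1420 + 3065 = 19588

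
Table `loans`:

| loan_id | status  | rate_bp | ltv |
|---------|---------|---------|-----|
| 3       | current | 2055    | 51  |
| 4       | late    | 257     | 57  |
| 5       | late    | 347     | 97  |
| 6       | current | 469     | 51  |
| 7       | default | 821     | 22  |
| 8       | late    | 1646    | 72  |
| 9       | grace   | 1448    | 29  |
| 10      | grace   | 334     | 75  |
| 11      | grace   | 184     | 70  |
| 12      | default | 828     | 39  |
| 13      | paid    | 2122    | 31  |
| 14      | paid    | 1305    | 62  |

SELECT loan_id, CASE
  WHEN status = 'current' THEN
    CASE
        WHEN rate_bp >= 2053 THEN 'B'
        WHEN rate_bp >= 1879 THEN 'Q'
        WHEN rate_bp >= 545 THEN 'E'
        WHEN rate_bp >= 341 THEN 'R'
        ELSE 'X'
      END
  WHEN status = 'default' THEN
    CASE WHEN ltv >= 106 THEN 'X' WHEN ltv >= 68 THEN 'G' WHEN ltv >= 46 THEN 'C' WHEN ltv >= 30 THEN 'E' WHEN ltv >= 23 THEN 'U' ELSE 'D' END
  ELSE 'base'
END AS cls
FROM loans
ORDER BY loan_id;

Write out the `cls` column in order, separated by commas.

B, base, base, R, D, base, base, base, base, E, base, base

loan_id=3: status='current' → inner[rate_bp >= 2053] → B
loan_id=4: status='late' → outer ELSE → base
loan_id=5: status='late' → outer ELSE → base
loan_id=6: status='current' → inner[rate_bp >= 341] → R
loan_id=7: status='default' → inner[ELSE] → D
loan_id=8: status='late' → outer ELSE → base
loan_id=9: status='grace' → outer ELSE → base
loan_id=10: status='grace' → outer ELSE → base
loan_id=11: status='grace' → outer ELSE → base
loan_id=12: status='default' → inner[ltv >= 30] → E
loan_id=13: status='paid' → outer ELSE → base
loan_id=14: status='paid' → outer ELSE → base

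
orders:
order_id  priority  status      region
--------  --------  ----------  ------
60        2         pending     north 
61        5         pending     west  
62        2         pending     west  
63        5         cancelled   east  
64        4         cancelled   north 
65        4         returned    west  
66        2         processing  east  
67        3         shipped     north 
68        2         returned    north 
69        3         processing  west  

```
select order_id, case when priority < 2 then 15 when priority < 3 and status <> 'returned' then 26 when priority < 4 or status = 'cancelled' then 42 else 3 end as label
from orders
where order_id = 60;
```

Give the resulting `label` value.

order_id = 60: priority=2, status=pending, region=north.
priority < 2 → false
priority < 3 and status <> 'returned' → true → 26

26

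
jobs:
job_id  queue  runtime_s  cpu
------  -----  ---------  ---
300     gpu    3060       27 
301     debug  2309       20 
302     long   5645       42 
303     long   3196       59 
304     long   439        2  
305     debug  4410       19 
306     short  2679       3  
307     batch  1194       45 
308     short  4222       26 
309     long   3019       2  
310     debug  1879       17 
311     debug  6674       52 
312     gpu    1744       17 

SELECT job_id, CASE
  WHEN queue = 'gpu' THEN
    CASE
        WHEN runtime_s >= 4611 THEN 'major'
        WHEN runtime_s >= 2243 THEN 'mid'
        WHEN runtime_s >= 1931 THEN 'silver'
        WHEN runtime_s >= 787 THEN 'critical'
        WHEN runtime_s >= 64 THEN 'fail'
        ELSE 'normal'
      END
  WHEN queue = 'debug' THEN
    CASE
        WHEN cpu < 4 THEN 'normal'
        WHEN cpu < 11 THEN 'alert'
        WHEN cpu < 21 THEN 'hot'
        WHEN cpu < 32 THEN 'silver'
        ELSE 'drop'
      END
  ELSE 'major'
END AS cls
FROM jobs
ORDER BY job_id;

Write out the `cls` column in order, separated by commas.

job_id=300: queue='gpu' → inner[runtime_s >= 2243] → mid
job_id=301: queue='debug' → inner[cpu < 21] → hot
job_id=302: queue='long' → outer ELSE → major
job_id=303: queue='long' → outer ELSE → major
job_id=304: queue='long' → outer ELSE → major
job_id=305: queue='debug' → inner[cpu < 21] → hot
job_id=306: queue='short' → outer ELSE → major
job_id=307: queue='batch' → outer ELSE → major
job_id=308: queue='short' → outer ELSE → major
job_id=309: queue='long' → outer ELSE → major
job_id=310: queue='debug' → inner[cpu < 21] → hot
job_id=311: queue='debug' → inner[ELSE] → drop
job_id=312: queue='gpu' → inner[runtime_s >= 787] → critical

mid, hot, major, major, major, hot, major, major, major, major, hot, drop, critical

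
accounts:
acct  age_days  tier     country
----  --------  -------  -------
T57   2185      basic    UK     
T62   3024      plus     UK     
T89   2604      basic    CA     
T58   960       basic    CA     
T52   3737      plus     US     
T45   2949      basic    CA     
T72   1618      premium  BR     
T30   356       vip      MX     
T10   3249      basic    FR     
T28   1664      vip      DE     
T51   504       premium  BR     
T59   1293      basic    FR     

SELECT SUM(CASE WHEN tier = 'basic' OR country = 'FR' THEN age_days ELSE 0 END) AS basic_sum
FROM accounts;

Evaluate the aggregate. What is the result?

13240

acct=T57: ✓ → 2185
acct=T62: ✗
acct=T89: ✓ → 2604
acct=T58: ✓ → 960
acct=T52: ✗
acct=T45: ✓ → 2949
acct=T72: ✗
acct=T30: ✗
acct=T10: ✓ → 3249
acct=T28: ✗
acct=T51: ✗
acct=T59: ✓ → 1293
basic_sum = 2185 + 2604 + 960 + 2949 + 3249 + 1293 = 13240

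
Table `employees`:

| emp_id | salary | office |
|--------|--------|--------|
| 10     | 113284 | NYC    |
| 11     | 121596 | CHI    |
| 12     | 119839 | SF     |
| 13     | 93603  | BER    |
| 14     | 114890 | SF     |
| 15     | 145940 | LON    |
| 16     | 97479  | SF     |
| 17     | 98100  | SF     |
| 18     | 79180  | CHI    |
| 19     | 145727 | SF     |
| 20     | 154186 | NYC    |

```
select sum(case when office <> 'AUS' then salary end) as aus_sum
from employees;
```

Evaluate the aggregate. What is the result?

1283824

emp_id=10: ✓ → 113284
emp_id=11: ✓ → 121596
emp_id=12: ✓ → 119839
emp_id=13: ✓ → 93603
emp_id=14: ✓ → 114890
emp_id=15: ✓ → 145940
emp_id=16: ✓ → 97479
emp_id=17: ✓ → 98100
emp_id=18: ✓ → 79180
emp_id=19: ✓ → 145727
emp_id=20: ✓ → 154186
aus_sum = 113284 + 121596 + 119839 + 93603 + 114890 + 145940 + 97479 + 98100 + 79180 + 145727 + 154186 = 1283824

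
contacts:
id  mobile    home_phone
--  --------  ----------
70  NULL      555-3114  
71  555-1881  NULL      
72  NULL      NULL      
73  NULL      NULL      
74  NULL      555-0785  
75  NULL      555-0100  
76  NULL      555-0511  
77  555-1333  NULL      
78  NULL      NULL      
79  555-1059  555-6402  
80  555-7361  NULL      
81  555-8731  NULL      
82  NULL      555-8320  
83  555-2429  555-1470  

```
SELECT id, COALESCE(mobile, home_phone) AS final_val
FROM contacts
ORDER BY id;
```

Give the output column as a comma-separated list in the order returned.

id=70: mobile=NULL, home_phone=555-3114 → 555-3114
id=71: mobile=555-1881 → 555-1881
id=72: mobile=NULL, home_phone=NULL (all NULL) → NULL
id=73: mobile=NULL, home_phone=NULL (all NULL) → NULL
id=74: mobile=NULL, home_phone=555-0785 → 555-0785
id=75: mobile=NULL, home_phone=555-0100 → 555-0100
id=76: mobile=NULL, home_phone=555-0511 → 555-0511
id=77: mobile=555-1333 → 555-1333
id=78: mobile=NULL, home_phone=NULL (all NULL) → NULL
id=79: mobile=555-1059 → 555-1059
id=80: mobile=555-7361 → 555-7361
id=81: mobile=555-8731 → 555-8731
id=82: mobile=NULL, home_phone=555-8320 → 555-8320
id=83: mobile=555-2429 → 555-2429

555-3114, 555-1881, NULL, NULL, 555-0785, 555-0100, 555-0511, 555-1333, NULL, 555-1059, 555-7361, 555-8731, 555-8320, 555-2429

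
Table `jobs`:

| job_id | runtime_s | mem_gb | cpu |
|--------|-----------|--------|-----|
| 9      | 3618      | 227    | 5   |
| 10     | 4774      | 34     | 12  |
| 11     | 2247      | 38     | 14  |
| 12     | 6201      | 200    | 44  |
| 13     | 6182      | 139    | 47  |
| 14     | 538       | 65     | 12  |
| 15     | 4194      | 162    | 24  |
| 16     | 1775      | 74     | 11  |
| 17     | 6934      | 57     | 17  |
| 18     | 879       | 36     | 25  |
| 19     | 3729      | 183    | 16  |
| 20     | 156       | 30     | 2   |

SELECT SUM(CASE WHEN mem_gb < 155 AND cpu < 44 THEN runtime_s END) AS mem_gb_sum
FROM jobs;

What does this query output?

job_id=9: ✗
job_id=10: ✓ → 4774
job_id=11: ✓ → 2247
job_id=12: ✗
job_id=13: ✗
job_id=14: ✓ → 538
job_id=15: ✗
job_id=16: ✓ → 1775
job_id=17: ✓ → 6934
job_id=18: ✓ → 879
job_id=19: ✗
job_id=20: ✓ → 156
mem_gb_sum = 4774 + 2247 + 538 + 1775 + 6934 + 879 + 156 = 17303

17303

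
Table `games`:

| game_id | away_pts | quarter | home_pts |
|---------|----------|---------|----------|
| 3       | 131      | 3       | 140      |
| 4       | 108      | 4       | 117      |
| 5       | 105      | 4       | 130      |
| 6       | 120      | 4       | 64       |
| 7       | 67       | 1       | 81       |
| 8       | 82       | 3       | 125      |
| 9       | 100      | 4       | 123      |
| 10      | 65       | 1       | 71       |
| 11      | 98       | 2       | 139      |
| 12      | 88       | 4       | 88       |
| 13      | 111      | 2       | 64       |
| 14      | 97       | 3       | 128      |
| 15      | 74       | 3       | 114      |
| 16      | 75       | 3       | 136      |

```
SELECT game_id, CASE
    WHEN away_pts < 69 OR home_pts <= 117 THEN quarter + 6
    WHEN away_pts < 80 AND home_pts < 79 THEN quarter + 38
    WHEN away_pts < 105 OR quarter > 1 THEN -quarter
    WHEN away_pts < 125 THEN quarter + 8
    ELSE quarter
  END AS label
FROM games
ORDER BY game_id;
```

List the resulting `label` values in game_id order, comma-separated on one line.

game_id=3: away_pts < 105 OR quarter > 1 → -3
game_id=4: away_pts < 69 OR home_pts <= 117 → 10
game_id=5: away_pts < 105 OR quarter > 1 → -4
game_id=6: away_pts < 69 OR home_pts <= 117 → 10
game_id=7: away_pts < 69 OR home_pts <= 117 → 7
game_id=8: away_pts < 105 OR quarter > 1 → -3
game_id=9: away_pts < 105 OR quarter > 1 → -4
game_id=10: away_pts < 69 OR home_pts <= 117 → 7
game_id=11: away_pts < 105 OR quarter > 1 → -2
game_id=12: away_pts < 69 OR home_pts <= 117 → 10
game_id=13: away_pts < 69 OR home_pts <= 117 → 8
game_id=14: away_pts < 105 OR quarter > 1 → -3
game_id=15: away_pts < 69 OR home_pts <= 117 → 9
game_id=16: away_pts < 105 OR quarter > 1 → -3

-3, 10, -4, 10, 7, -3, -4, 7, -2, 10, 8, -3, 9, -3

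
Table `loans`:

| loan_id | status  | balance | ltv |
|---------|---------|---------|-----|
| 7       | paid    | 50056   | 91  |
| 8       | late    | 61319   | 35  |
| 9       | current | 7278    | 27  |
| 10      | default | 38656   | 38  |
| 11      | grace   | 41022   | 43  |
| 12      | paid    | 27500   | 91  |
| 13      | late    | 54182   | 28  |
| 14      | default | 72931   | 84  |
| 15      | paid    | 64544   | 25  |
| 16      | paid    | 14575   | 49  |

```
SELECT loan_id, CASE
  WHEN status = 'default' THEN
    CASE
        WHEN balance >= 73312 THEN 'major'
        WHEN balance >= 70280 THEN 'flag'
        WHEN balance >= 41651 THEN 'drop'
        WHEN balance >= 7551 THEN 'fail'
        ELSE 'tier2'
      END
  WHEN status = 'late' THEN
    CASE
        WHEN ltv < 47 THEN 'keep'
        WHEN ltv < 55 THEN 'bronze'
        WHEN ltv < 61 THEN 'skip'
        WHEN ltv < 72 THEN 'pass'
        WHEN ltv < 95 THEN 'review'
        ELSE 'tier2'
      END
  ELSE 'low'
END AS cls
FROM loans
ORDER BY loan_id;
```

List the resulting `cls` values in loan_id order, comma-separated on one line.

loan_id=7: status='paid' → outer ELSE → low
loan_id=8: status='late' → inner[ltv < 47] → keep
loan_id=9: status='current' → outer ELSE → low
loan_id=10: status='default' → inner[balance >= 7551] → fail
loan_id=11: status='grace' → outer ELSE → low
loan_id=12: status='paid' → outer ELSE → low
loan_id=13: status='late' → inner[ltv < 47] → keep
loan_id=14: status='default' → inner[balance >= 70280] → flag
loan_id=15: status='paid' → outer ELSE → low
loan_id=16: status='paid' → outer ELSE → low

low, keep, low, fail, low, low, keep, flag, low, low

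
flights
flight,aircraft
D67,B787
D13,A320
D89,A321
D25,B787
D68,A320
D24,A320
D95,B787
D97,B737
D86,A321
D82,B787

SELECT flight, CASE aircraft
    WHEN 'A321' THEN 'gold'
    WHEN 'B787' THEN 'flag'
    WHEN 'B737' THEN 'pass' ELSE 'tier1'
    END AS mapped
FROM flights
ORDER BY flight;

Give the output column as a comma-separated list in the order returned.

tier1, tier1, flag, flag, tier1, flag, gold, gold, flag, pass

flight=D13: ELSE → tier1
flight=D24: ELSE → tier1
flight=D25: aircraft='B787' → flag
flight=D67: aircraft='B787' → flag
flight=D68: ELSE → tier1
flight=D82: aircraft='B787' → flag
flight=D86: aircraft='A321' → gold
flight=D89: aircraft='A321' → gold
flight=D95: aircraft='B787' → flag
flight=D97: aircraft='B737' → pass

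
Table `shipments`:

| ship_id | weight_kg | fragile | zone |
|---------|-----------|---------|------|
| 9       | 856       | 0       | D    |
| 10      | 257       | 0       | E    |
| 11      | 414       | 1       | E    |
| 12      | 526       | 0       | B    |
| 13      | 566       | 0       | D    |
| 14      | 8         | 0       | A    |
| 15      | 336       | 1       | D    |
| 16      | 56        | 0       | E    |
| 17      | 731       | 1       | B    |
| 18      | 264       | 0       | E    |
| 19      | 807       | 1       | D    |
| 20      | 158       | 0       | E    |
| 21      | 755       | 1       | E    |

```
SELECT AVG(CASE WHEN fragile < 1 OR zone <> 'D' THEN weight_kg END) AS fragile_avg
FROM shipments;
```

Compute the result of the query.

ship_id=9: ✓ → 856
ship_id=10: ✓ → 257
ship_id=11: ✓ → 414
ship_id=12: ✓ → 526
ship_id=13: ✓ → 566
ship_id=14: ✓ → 8
ship_id=15: ✗
ship_id=16: ✓ → 56
ship_id=17: ✓ → 731
ship_id=18: ✓ → 264
ship_id=19: ✗
ship_id=20: ✓ → 158
ship_id=21: ✓ → 755
fragile_avg = (856 + 257 + 414 + 526 + 566 + 8 + 56 + 731 + 264 + 158 + 755) / 11 = 417.3636363636

417.3636363636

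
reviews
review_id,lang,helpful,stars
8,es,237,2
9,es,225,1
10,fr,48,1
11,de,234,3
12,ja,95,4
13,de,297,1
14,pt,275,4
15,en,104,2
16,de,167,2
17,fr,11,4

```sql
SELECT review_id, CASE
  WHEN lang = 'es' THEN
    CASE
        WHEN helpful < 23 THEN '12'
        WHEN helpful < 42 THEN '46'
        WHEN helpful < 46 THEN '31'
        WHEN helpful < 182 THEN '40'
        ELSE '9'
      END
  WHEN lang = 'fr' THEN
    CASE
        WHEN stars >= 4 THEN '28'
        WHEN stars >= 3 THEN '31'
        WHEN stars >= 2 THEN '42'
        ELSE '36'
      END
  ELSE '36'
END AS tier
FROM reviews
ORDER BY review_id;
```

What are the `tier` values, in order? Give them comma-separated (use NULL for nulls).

9, 9, 36, 36, 36, 36, 36, 36, 36, 28

review_id=8: lang='es' → inner[ELSE] → 9
review_id=9: lang='es' → inner[ELSE] → 9
review_id=10: lang='fr' → inner[ELSE] → 36
review_id=11: lang='de' → outer ELSE → 36
review_id=12: lang='ja' → outer ELSE → 36
review_id=13: lang='de' → outer ELSE → 36
review_id=14: lang='pt' → outer ELSE → 36
review_id=15: lang='en' → outer ELSE → 36
review_id=16: lang='de' → outer ELSE → 36
review_id=17: lang='fr' → inner[stars >= 4] → 28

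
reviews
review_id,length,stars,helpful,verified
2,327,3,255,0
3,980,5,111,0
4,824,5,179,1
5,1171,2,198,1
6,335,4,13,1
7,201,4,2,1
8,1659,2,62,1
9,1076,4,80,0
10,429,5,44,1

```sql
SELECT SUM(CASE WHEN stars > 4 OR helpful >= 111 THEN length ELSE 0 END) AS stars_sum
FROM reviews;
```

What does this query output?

3731

review_id=2: ✓ → 327
review_id=3: ✓ → 980
review_id=4: ✓ → 824
review_id=5: ✓ → 1171
review_id=6: ✗
review_id=7: ✗
review_id=8: ✗
review_id=9: ✗
review_id=10: ✓ → 429
stars_sum = 327 + 980 + 824 + 1171 + 429 = 3731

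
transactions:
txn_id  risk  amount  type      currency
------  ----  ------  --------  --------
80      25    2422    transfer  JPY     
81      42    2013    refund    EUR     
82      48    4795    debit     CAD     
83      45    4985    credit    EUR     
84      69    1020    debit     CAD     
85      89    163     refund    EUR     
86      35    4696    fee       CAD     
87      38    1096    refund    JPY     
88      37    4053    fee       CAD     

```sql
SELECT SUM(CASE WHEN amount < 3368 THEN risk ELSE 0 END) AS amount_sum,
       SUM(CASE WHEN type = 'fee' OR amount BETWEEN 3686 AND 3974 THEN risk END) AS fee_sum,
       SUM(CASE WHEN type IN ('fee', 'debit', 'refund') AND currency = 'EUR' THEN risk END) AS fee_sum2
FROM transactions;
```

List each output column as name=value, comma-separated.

[amount_sum: amount < 3368]
txn_id=80: ✓ → 25
txn_id=81: ✓ → 42
txn_id=82: ✗
txn_id=83: ✗
txn_id=84: ✓ → 69
txn_id=85: ✓ → 89
txn_id=86: ✗
txn_id=87: ✓ → 38
txn_id=88: ✗
amount_sum = 25 + 42 + 69 + 89 + 38 = 263
—
[fee_sum: type = 'fee' OR amount BETWEEN 3686 AND 3974]
txn_id=80: ✗
txn_id=81: ✗
txn_id=82: ✗
txn_id=83: ✗
txn_id=84: ✗
txn_id=85: ✗
txn_id=86: ✓ → 35
txn_id=87: ✗
txn_id=88: ✓ → 37
fee_sum = 35 + 37 = 72
—
[fee_sum2: type IN ('fee', 'debit', 'refund') AND currency = 'EUR']
txn_id=80: ✗
txn_id=81: ✓ → 42
txn_id=82: ✗
txn_id=83: ✗
txn_id=84: ✗
txn_id=85: ✓ → 89
txn_id=86: ✗
txn_id=87: ✗
txn_id=88: ✗
fee_sum2 = 42 + 89 = 131

amount_sum=263, fee_sum=72, fee_sum2=131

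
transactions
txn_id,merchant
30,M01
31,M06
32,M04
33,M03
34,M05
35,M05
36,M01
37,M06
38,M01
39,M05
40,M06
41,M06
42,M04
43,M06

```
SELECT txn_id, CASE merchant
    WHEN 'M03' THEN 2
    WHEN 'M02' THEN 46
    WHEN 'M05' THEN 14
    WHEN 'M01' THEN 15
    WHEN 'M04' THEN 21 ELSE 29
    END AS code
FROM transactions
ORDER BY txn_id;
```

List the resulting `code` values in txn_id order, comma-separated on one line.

txn_id=30: merchant='M01' → 15
txn_id=31: ELSE → 29
txn_id=32: merchant='M04' → 21
txn_id=33: merchant='M03' → 2
txn_id=34: merchant='M05' → 14
txn_id=35: merchant='M05' → 14
txn_id=36: merchant='M01' → 15
txn_id=37: ELSE → 29
txn_id=38: merchant='M01' → 15
txn_id=39: merchant='M05' → 14
txn_id=40: ELSE → 29
txn_id=41: ELSE → 29
txn_id=42: merchant='M04' → 21
txn_id=43: ELSE → 29

15, 29, 21, 2, 14, 14, 15, 29, 15, 14, 29, 29, 21, 29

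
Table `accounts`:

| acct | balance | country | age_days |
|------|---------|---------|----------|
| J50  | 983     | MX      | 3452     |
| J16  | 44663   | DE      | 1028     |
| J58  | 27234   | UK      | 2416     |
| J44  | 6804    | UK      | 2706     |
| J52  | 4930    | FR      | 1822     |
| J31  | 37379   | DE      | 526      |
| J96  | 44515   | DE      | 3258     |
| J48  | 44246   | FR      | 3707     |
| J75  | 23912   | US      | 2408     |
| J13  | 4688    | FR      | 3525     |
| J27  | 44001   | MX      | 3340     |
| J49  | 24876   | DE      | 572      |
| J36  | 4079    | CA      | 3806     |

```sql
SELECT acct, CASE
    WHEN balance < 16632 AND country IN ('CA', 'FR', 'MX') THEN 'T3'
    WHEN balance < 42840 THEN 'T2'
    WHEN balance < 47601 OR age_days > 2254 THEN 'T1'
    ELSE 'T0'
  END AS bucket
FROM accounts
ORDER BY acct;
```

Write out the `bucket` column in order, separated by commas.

acct=J13: balance < 16632 AND country IN ('CA', 'FR', 'MX') → T3
acct=J16: balance < 47601 OR age_days > 2254 → T1
acct=J27: balance < 47601 OR age_days > 2254 → T1
acct=J31: balance < 42840 → T2
acct=J36: balance < 16632 AND country IN ('CA', 'FR', 'MX') → T3
acct=J44: balance < 42840 → T2
acct=J48: balance < 47601 OR age_days > 2254 → T1
acct=J49: balance < 42840 → T2
acct=J50: balance < 16632 AND country IN ('CA', 'FR', 'MX') → T3
acct=J52: balance < 16632 AND country IN ('CA', 'FR', 'MX') → T3
acct=J58: balance < 42840 → T2
acct=J75: balance < 42840 → T2
acct=J96: balance < 47601 OR age_days > 2254 → T1

T3, T1, T1, T2, T3, T2, T1, T2, T3, T3, T2, T2, T1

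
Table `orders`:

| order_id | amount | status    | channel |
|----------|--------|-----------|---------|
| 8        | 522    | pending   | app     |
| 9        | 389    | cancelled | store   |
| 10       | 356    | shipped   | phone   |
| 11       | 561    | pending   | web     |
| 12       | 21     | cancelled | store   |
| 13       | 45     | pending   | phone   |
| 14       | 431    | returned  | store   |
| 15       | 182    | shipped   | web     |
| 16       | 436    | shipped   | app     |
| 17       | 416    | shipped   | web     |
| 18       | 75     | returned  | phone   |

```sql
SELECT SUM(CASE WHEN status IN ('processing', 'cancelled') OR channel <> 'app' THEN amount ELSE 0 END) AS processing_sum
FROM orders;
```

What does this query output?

order_id=8: ✗
order_id=9: ✓ → 389
order_id=10: ✓ → 356
order_id=11: ✓ → 561
order_id=12: ✓ → 21
order_id=13: ✓ → 45
order_id=14: ✓ → 431
order_id=15: ✓ → 182
order_id=16: ✗
order_id=17: ✓ → 416
order_id=18: ✓ → 75
processing_sum = 389 + 356 + 561 + 21 + 45 + 431 + 182 + 416 + 75 = 2476

2476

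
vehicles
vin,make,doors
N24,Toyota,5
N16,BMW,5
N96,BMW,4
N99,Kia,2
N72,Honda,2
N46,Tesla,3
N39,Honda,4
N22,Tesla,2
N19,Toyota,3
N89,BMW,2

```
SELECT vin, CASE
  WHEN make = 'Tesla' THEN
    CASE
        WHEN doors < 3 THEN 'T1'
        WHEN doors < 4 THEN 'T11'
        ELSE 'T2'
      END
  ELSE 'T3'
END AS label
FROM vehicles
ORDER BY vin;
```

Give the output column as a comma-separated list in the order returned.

vin=N16: make='BMW' → outer ELSE → T3
vin=N19: make='Toyota' → outer ELSE → T3
vin=N22: make='Tesla' → inner[doors < 3] → T1
vin=N24: make='Toyota' → outer ELSE → T3
vin=N39: make='Honda' → outer ELSE → T3
vin=N46: make='Tesla' → inner[doors < 4] → T11
vin=N72: make='Honda' → outer ELSE → T3
vin=N89: make='BMW' → outer ELSE → T3
vin=N96: make='BMW' → outer ELSE → T3
vin=N99: make='Kia' → outer ELSE → T3

T3, T3, T1, T3, T3, T11, T3, T3, T3, T3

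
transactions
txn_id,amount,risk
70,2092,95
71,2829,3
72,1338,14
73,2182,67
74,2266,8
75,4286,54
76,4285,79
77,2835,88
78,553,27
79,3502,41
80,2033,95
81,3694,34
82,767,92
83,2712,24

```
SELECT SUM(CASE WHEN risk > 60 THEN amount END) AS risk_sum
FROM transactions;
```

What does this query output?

14194

txn_id=70: ✓ → 2092
txn_id=71: ✗
txn_id=72: ✗
txn_id=73: ✓ → 2182
txn_id=74: ✗
txn_id=75: ✗
txn_id=76: ✓ → 4285
txn_id=77: ✓ → 2835
txn_id=78: ✗
txn_id=79: ✗
txn_id=80: ✓ → 2033
txn_id=81: ✗
txn_id=82: ✓ → 767
txn_id=83: ✗
risk_sum = 2092 + 2182 + 4285 + 2835 + 2033 + 767 = 14194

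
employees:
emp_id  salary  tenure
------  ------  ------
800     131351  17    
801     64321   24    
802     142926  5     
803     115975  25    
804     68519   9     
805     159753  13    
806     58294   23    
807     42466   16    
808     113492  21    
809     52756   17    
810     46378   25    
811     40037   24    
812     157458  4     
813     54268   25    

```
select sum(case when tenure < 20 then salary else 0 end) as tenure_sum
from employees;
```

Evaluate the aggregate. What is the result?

755229

emp_id=800: ✓ → 131351
emp_id=801: ✗
emp_id=802: ✓ → 142926
emp_id=803: ✗
emp_id=804: ✓ → 68519
emp_id=805: ✓ → 159753
emp_id=806: ✗
emp_id=807: ✓ → 42466
emp_id=808: ✗
emp_id=809: ✓ → 52756
emp_id=810: ✗
emp_id=811: ✗
emp_id=812: ✓ → 157458
emp_id=813: ✗
tenure_sum = 131351 + 142926 + 68519 + 159753 + 42466 + 52756 + 157458 = 755229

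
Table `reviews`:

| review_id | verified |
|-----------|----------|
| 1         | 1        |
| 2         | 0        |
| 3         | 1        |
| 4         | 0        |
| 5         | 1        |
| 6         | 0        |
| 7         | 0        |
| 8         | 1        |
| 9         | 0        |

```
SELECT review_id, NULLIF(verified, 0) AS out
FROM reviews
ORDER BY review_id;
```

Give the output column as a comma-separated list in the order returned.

review_id=1: verified=1 vs 0: differ → 1
review_id=2: verified=0 vs 0: equal → NULL
review_id=3: verified=1 vs 0: differ → 1
review_id=4: verified=0 vs 0: equal → NULL
review_id=5: verified=1 vs 0: differ → 1
review_id=6: verified=0 vs 0: equal → NULL
review_id=7: verified=0 vs 0: equal → NULL
review_id=8: verified=1 vs 0: differ → 1
review_id=9: verified=0 vs 0: equal → NULL

1, NULL, 1, NULL, 1, NULL, NULL, 1, NULL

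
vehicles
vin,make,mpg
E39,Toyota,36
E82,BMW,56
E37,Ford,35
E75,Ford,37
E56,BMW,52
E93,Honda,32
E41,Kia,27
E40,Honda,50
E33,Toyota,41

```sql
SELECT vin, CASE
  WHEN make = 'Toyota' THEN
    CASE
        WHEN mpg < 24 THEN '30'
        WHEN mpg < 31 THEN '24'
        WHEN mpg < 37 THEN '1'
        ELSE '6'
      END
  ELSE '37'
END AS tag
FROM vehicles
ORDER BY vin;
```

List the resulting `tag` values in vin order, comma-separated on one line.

6, 37, 1, 37, 37, 37, 37, 37, 37

vin=E33: make='Toyota' → inner[ELSE] → 6
vin=E37: make='Ford' → outer ELSE → 37
vin=E39: make='Toyota' → inner[mpg < 37] → 1
vin=E40: make='Honda' → outer ELSE → 37
vin=E41: make='Kia' → outer ELSE → 37
vin=E56: make='BMW' → outer ELSE → 37
vin=E75: make='Ford' → outer ELSE → 37
vin=E82: make='BMW' → outer ELSE → 37
vin=E93: make='Honda' → outer ELSE → 37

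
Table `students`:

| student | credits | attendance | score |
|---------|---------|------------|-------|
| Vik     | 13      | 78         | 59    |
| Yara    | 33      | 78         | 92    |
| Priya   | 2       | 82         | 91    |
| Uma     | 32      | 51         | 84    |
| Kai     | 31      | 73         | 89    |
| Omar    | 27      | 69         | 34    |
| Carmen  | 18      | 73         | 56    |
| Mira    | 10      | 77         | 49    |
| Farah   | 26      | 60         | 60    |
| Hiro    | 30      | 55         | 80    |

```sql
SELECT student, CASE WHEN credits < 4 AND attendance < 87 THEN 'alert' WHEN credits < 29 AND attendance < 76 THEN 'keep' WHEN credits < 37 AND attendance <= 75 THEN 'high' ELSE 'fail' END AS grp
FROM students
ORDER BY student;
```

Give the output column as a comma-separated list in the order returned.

student=Carmen: credits < 29 AND attendance < 76 → keep
student=Farah: credits < 29 AND attendance < 76 → keep
student=Hiro: credits < 37 AND attendance <= 75 → high
student=Kai: credits < 37 AND attendance <= 75 → high
student=Mira: ELSE → fail
student=Omar: credits < 29 AND attendance < 76 → keep
student=Priya: credits < 4 AND attendance < 87 → alert
student=Uma: credits < 37 AND attendance <= 75 → high
student=Vik: ELSE → fail
student=Yara: ELSE → fail

keep, keep, high, high, fail, keep, alert, high, fail, fail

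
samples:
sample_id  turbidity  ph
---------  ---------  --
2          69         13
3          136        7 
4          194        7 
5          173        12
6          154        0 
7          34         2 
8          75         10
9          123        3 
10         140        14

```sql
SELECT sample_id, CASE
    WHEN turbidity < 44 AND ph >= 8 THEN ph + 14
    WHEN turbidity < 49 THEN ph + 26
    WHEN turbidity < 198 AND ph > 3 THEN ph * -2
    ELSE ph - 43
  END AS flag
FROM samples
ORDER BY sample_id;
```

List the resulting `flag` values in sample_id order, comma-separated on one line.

-26, -14, -14, -24, -43, 28, -20, -40, -28

sample_id=2: turbidity < 198 AND ph > 3 → -26
sample_id=3: turbidity < 198 AND ph > 3 → -14
sample_id=4: turbidity < 198 AND ph > 3 → -14
sample_id=5: turbidity < 198 AND ph > 3 → -24
sample_id=6: ELSE → -43
sample_id=7: turbidity < 49 → 28
sample_id=8: turbidity < 198 AND ph > 3 → -20
sample_id=9: ELSE → -40
sample_id=10: turbidity < 198 AND ph > 3 → -28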